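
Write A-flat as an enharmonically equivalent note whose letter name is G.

G#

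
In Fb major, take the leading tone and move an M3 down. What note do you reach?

Cb

The leading tone of Fb major is Eb.
A major third (4 semitones) below Eb lands on the letter C, giving Cb.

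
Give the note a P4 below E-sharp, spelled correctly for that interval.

B#

E down a perfect fourth is B, so the target letter is B.
From E#, a perfect fourth is 5 semitones down: B#.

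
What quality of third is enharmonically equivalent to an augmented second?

minor

An augmented second spans 3 semitones.
A third spanning 3 semitones is minor (the major third is 4).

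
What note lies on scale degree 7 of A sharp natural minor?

G#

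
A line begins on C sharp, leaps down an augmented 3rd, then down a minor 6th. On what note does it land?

C

An augmented third down from C# is Ab (letter A, 5 semitones down).
A minor sixth down from Ab is C (letter C, 8 semitones down).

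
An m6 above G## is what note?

E#

A sixth above G lands on the letter E.
A minor sixth spans 8 semitones, so G## moves to pitch class 5. On the letter E that is E#.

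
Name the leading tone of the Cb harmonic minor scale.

Degree 7 takes the letter 6 steps above C, which is B.
In harmonic minor, degree 7 sits 11 semitones above the tonic. Cb + 11 semitones is pitch class 10, spelled on B as Bb.

Bb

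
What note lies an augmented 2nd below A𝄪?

A down a major second is G, so the target letter is G.
From A##, an augmented second is 3 semitones down: G#.

G#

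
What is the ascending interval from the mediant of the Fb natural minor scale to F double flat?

The mediant of Fb natural minor is Abb.
Abb up to Fbb: letters A→F make it a sixth; 8 semitones makes it minor.

minor sixth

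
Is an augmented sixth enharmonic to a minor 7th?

Yes

An augmented sixth spans 10 semitones; a minor seventh spans 10.
They are enharmonically equivalent.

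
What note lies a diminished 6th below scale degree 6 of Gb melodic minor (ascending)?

Scale degree 6 of Gb melodic minor (ascending) is Eb.
A diminished sixth (7 semitones) below Eb lands on the letter G, giving G#.

G#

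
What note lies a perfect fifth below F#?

B

F down a perfect fifth is Bb, so the target letter is B.
From F#, a perfect fifth is 7 semitones down: B.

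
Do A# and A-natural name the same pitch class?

No

Two spellings are enharmonically equivalent only if they share a pitch class.
Here A# → 10, A → 9; 9 ≠ 10, so they are not.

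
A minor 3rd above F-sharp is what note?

F up a major third is A, so the target letter is A.
From F#, a minor third is 3 semitones up: A.

A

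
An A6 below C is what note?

A sixth below C lands on the letter E.
An augmented sixth spans 10 semitones, so C moves to pitch class 2. On the letter E that is Ebb.

Ebb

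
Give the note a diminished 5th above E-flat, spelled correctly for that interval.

E up a perfect fifth is B, so the target letter is B.
From Eb, a diminished fifth is 6 semitones up: Bbb.

Bbb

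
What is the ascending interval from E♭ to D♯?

The letter names run E→D, a span of 6 letter steps, so the interval is some kind of seventh.
Eb to D# is 12 semitones. A major seventh is 11, so 12 makes it augmented.

augmented seventh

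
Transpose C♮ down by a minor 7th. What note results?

A seventh below C lands on the letter D.
A minor seventh spans 10 semitones, so C moves to pitch class 2. On the letter D that is D.

D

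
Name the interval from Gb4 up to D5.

The letter names run G→D, a span of 4 letter steps, so the interval is some kind of fifth.
Gb to D is 8 semitones. A perfect fifth is 7, so 8 makes it augmented.

augmented fifth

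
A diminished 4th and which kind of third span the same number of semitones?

A diminished fourth spans 4 semitones.
A third spanning 4 semitones is major (the major third is 4).

major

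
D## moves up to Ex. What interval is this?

major second

Counting letters D–E gives a second.
D##→E## = 2 semitones, exactly the major second.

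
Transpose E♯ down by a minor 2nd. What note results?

D##

E down a major second is D, so the target letter is D.
From E#, a minor second is 1 semitone down: D##.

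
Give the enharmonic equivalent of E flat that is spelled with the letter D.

Plain D sits 1 semitone below Eb, so on the letter D the same pitch needs a sharp: D#.

D#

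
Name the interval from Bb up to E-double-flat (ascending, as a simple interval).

diminished fourth

The letter names run B→E, a span of 3 letter steps, so the interval is some kind of fourth.
Bb to Ebb is 4 semitones. A perfect fourth is 5, so 4 makes it diminished.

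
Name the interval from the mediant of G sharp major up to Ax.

The mediant of G# major is B#.
B# up to A##: letters B→A make it a seventh; 11 semitones makes it major.

major seventh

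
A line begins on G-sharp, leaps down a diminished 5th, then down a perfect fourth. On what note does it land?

G##

A diminished fifth down from G# is C## (letter C, 6 semitones down).
A perfect fourth down from C## is G## (letter G, 5 semitones down).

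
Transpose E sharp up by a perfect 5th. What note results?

B#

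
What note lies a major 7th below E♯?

F#

A seventh below E lands on the letter F.
A major seventh spans 11 semitones, so E# moves to pitch class 6. On the letter F that is F#.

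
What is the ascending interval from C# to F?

Counting letters C–D–E–F gives a fourth.
C#→F = 4 semitones, 1 narrower than the perfect fourth (5), so diminished.

diminished fourth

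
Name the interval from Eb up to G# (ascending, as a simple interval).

Counting letters E–F–G gives a third.
Eb→G# = 5 semitones, 1 wider than the major third (4), so augmented.

augmented third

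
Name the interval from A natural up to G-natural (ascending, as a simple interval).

The letter names run A→G, a span of 6 letter steps, so the interval is some kind of seventh.
A to G is 10 semitones. A major seventh is 11, so 10 makes it minor.

minor seventh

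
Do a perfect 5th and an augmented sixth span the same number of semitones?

No

A perfect fifth spans 7 semitones; an augmented sixth spans 10.
The spans differ, so they are not enharmonic equivalents.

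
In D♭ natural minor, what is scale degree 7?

Degree 7 takes the letter 6 steps above D, which is C.
In natural minor, degree 7 sits 10 semitones above the tonic. Db + 10 semitones is pitch class 11, spelled on C as Cb.

Cb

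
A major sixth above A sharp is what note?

F##

A sixth above A lands on the letter F.
A major sixth spans 9 semitones, so A# moves to pitch class 7. On the letter F that is F##.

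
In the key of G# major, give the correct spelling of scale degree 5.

D#

The G# major scale runs G# A# B# C# D# E# F##.
Degree 5 is D#.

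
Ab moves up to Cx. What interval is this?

The letter names run A→C, a span of 2 letter steps, so the interval is some kind of third.
Ab to C## is 6 semitones. A major third is 4, so 6 makes it doubly augmented.

doubly augmented third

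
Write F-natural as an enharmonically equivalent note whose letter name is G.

Gbb

Plain G sits 2 semitones above F, so on the letter G the same pitch needs a double flat: Gbb.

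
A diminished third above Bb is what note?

Dbb

A third above B lands on the letter D.
A diminished third spans 2 semitones, so Bb moves to pitch class 0. On the letter D that is Dbb.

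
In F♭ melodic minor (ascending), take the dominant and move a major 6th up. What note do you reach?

The dominant of Fb melodic minor (ascending) is Cb.
A major sixth (9 semitones) above Cb lands on the letter A, giving Ab.

Ab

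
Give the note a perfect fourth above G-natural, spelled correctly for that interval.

G up a perfect fourth is C, so the target letter is C.
From G, a perfect fourth is 5 semitones up: C.

C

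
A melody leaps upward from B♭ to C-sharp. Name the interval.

augmented second

Counting letters B–C gives a second.
Bb→C# = 3 semitones, 1 wider than the major second (2), so augmented.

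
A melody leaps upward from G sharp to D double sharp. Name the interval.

Counting letters G–A–B–C–D gives a fifth.
G#→D## = 8 semitones, 1 wider than the perfect fifth (7), so augmented.

augmented fifth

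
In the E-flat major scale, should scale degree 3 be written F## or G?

Each scale degree takes a distinct letter name. Degree 3 of a scale on E must use the letter G.
G and F## are enharmonically the same pitch, but only G uses the letter G, so it is the correct spelling here.

G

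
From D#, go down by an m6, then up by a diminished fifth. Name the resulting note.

C#

A minor sixth down from D# is F## (letter F, 8 semitones down).
A diminished fifth up from F## is C# (letter C, 6 semitones up).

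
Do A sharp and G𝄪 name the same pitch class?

No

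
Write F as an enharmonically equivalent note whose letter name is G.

F is pitch class 5. The letter G alone is pitch class 7.
To reach pitch class 5 from G requires an offset of -2 semitones, i.e. double flat: Gbb.

Gbb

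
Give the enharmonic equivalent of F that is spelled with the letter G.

Gbb

Plain G sits 2 semitones above F, so on the letter G the same pitch needs a double flat: Gbb.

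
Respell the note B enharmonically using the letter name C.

Cb

B is pitch class 11. The letter C alone is pitch class 0.
To reach pitch class 11 from C requires an offset of -1 semitone, i.e. flat: Cb.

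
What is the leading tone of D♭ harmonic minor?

C

Degree 7 takes the letter 6 steps above D, which is C.
In harmonic minor, degree 7 sits 11 semitones above the tonic. Db + 11 semitones is pitch class 0, spelled on C as C.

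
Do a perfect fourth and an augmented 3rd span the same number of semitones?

Yes

A perfect fourth spans 5 semitones; an augmented third spans 5.
They are enharmonically equivalent.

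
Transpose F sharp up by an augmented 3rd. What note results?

A##

A third above F lands on the letter A.
An augmented third spans 5 semitones, so F# moves to pitch class 11. On the letter A that is A##.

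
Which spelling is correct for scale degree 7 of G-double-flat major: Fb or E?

Each scale degree takes a distinct letter name. Degree 7 of a scale on G must use the letter F.
Fb and E are enharmonically the same pitch, but only Fb uses the letter F, so it is the correct spelling here.

Fb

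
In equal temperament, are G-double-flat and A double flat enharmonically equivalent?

Gbb is pitch class 5; Abb is pitch class 7.
The pitch classes differ (5 vs. 7), so they are not enharmonic equivalents.

No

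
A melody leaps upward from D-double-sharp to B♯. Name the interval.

minor sixth

The letter names run D→B, a span of 5 letter steps, so the interval is some kind of sixth.
D## to B# is 8 semitones. A major sixth is 9, so 8 makes it minor.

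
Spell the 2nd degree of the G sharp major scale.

The G# major scale runs G# A# B# C# D# E# F##.
Degree 2 is A#.

A#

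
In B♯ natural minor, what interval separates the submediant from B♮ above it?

minor third

The submediant of B# natural minor is G#.
G# up to B: letters G→B make it a third; 3 semitones makes it minor.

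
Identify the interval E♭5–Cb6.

minor sixth

The letter names run E→C, a span of 5 letter steps, so the interval is some kind of sixth.
Eb to Cb is 8 semitones. A major sixth is 9, so 8 makes it minor.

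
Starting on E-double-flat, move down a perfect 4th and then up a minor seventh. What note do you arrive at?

Abb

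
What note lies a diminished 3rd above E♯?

G

E up a major third is G#, so the target letter is G.
From E#, a diminished third is 2 semitones up: G.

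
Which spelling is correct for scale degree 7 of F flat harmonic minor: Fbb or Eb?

Each scale degree takes a distinct letter name. Degree 7 of a scale on F must use the letter E.
Eb and Fbb are enharmonically the same pitch, but only Eb uses the letter E, so it is the correct spelling here.

Eb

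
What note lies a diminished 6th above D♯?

D up a major sixth is B, so the target letter is B.
From D#, a diminished sixth is 7 semitones up: Bb.

Bb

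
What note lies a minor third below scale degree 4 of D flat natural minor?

Scale degree 4 of Db natural minor is Gb.
A minor third (3 semitones) below Gb lands on the letter E, giving Eb.

Eb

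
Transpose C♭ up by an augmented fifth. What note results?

G

C up a perfect fifth is G, so the target letter is G.
From Cb, an augmented fifth is 8 semitones up: G.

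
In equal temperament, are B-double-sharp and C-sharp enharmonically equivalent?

Yes

B## = pitch class 1 and C# = pitch class 1 — the same pitch class, so they are enharmonic equivalents.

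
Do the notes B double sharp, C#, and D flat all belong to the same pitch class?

Yes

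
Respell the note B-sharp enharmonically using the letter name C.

B# is pitch class 0. The letter C alone is pitch class 0.
Pitch class 0 on C needs no accidental: C.

C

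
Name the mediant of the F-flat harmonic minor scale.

Abb

Degree 3 takes the letter 2 steps above F, which is A.
In harmonic minor, degree 3 sits 3 semitones above the tonic. Fb + 3 semitones is pitch class 7, spelled on A as Abb.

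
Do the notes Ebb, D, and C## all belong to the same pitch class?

Yes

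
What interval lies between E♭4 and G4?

major third

Counting letters E–F–G gives a third.
Eb→G = 4 semitones, exactly the major third.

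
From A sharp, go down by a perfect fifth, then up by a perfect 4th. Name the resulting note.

A perfect fifth down from A# is D# (letter D, 7 semitones down).
A perfect fourth up from D# is G# (letter G, 5 semitones up).

G#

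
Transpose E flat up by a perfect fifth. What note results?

Bb

E up a perfect fifth is B, so the target letter is B.
From Eb, a perfect fifth is 7 semitones up: Bb.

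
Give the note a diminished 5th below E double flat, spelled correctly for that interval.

E down a perfect fifth is A, so the target letter is A.
From Ebb, a diminished fifth is 6 semitones down: Ab.

Ab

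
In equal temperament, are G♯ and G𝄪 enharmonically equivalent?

G# is pitch class 8; G## is pitch class 9.
The pitch classes differ (8 vs. 9), so they are not enharmonic equivalents.

No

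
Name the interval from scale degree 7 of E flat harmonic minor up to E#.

Scale degree 7 of Eb harmonic minor is D.
D up to E#: letters D→E make it a second; 3 semitones makes it augmented.

augmented second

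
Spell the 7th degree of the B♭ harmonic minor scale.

Degree 7 takes the letter 6 steps above B, which is A.
In harmonic minor, degree 7 sits 11 semitones above the tonic. Bb + 11 semitones is pitch class 9, spelled on A as A.

A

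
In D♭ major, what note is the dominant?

The Db major scale runs Db Eb F Gb Ab Bb C.
Degree 5 is Ab.

Ab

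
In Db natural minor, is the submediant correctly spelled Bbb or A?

Bbb

Each scale degree takes a distinct letter name. Degree 6 of a scale on D must use the letter B.
Bbb and A are enharmonically the same pitch, but only Bbb uses the letter B, so it is the correct spelling here.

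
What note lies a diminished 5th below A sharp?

D##

A down a perfect fifth is D, so the target letter is D.
From A#, a diminished fifth is 6 semitones down: D##.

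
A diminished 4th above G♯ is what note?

G up a perfect fourth is C, so the target letter is C.
From G#, a diminished fourth is 4 semitones up: C.

C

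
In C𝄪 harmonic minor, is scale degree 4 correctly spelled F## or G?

Each scale degree takes a distinct letter name. Degree 4 of a scale on C must use the letter F.
F## and G are enharmonically the same pitch, but only F## uses the letter F, so it is the correct spelling here.

F##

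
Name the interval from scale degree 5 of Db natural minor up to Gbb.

diminished seventh

Scale degree 5 of Db natural minor is Ab.
Ab up to Gbb: letters A→G make it a seventh; 9 semitones makes it diminished.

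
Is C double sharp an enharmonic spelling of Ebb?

Yes

C## is pitch class 2; Ebb is pitch class 2.
All spellings map to pitch class 2, so they are enharmonically equivalent.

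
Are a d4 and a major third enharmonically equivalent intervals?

A diminished fourth spans 4 semitones; a major third spans 4.
They are enharmonically equivalent.

Yes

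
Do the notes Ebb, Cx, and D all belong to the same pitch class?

Yes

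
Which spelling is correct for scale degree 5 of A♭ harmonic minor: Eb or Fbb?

Eb

Each scale degree takes a distinct letter name. Degree 5 of a scale on A must use the letter E.
Eb and Fbb are enharmonically the same pitch, but only Eb uses the letter E, so it is the correct spelling here.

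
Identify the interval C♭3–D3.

augmented second

Counting letters C–D gives a second.
Cb→D = 3 semitones, 1 wider than the major second (2), so augmented.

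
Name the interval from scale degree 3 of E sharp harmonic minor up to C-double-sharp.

augmented fourth

Scale degree 3 of E# harmonic minor is G#.
G# up to C##: letters G→C make it a fourth; 6 semitones makes it augmented.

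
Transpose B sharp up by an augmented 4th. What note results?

E##

B up a perfect fourth is E, so the target letter is E.
From B#, an augmented fourth is 6 semitones up: E##.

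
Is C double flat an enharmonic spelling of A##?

Two spellings are enharmonically equivalent only if they share a pitch class.
Here Cbb → 10, A## → 11; 10 ≠ 11, so they are not.

No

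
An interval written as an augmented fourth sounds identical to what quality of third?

An augmented fourth spans 6 semitones.
A third spanning 6 semitones is doubly augmented (the major third is 4).

doubly augmented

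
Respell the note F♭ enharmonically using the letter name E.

E

Fb is pitch class 4. The letter E alone is pitch class 4.
Pitch class 4 on E needs no accidental: E.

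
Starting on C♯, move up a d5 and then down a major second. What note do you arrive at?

A diminished fifth up from C# is G (letter G, 6 semitones up).
A major second down from G is F (letter F, 2 semitones down).

F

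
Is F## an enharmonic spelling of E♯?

No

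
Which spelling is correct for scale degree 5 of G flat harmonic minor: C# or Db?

Db

Each scale degree takes a distinct letter name. Degree 5 of a scale on G must use the letter D.
Db and C# are enharmonically the same pitch, but only Db uses the letter D, so it is the correct spelling here.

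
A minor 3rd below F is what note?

D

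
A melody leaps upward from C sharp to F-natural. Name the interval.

The letter names run C→F, a span of 3 letter steps, so the interval is some kind of fourth.
C# to F is 4 semitones. A perfect fourth is 5, so 4 makes it diminished.

diminished fourth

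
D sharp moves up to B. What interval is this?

minor sixth

Counting letters D–E–F–G–A–B gives a sixth.
D#→B = 8 semitones, 1 narrower than the major sixth (9), so minor.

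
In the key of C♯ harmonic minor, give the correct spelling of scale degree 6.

A

The C# harmonic minor scale runs C# D# E F# G# A B#.
Degree 6 is A.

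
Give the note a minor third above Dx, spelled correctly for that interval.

D up a major third is F#, so the target letter is F.
From D##, a minor third is 3 semitones up: F##.

F##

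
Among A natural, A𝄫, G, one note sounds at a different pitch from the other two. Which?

A

In 12-tone equal temperament, enharmonic equivalents share a pitch class. A is pitch class 9; Abb is pitch class 7; G is pitch class 7.
Abb and G share pitch class 7, while A is pitch class 9.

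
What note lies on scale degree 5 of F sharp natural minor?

C#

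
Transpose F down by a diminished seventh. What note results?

F down a major seventh is Gb, so the target letter is G.
From F, a diminished seventh is 9 semitones down: G#.

G#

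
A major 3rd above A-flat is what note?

A up a major third is C#, so the target letter is C.
From Ab, a major third is 4 semitones up: C.

C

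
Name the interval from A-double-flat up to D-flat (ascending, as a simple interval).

augmented fourth

The letter names run A→D, a span of 3 letter steps, so the interval is some kind of fourth.
Abb to Db is 6 semitones. A perfect fourth is 5, so 6 makes it augmented.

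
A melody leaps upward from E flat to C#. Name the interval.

augmented sixth

Counting letters E–F–G–A–B–C gives a sixth.
Eb→C# = 10 semitones, 1 wider than the major sixth (9), so augmented.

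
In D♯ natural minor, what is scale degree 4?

G#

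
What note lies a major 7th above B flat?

B up a major seventh is A#, so the target letter is A.
From Bb, a major seventh is 11 semitones up: A.

A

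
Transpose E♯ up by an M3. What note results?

G##

A third above E lands on the letter G.
A major third spans 4 semitones, so E# moves to pitch class 9. On the letter G that is G##.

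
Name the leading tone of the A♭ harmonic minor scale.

G

The Ab harmonic minor scale runs Ab Bb Cb Db Eb Fb G.
Degree 7 is G.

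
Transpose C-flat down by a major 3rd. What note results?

C down a major third is Ab, so the target letter is A.
From Cb, a major third is 4 semitones down: Abb.

Abb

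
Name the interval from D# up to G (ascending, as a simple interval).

diminished fourth

Counting letters D–E–F–G gives a fourth.
D#→G = 4 semitones, 1 narrower than the perfect fourth (5), so diminished.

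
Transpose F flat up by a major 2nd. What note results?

F up a major second is G, so the target letter is G.
From Fb, a major second is 2 semitones up: Gb.

Gb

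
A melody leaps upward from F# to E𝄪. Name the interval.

The letter names run F→E, a span of 6 letter steps, so the interval is some kind of seventh.
F# to E## is 12 semitones. A major seventh is 11, so 12 makes it augmented.

augmented seventh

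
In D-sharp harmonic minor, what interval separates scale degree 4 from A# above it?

major second

Scale degree 4 of D# harmonic minor is G#.
G# up to A#: letters G→A make it a second; 2 semitones makes it major.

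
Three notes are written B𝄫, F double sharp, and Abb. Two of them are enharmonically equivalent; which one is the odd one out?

In 12-tone equal temperament, enharmonic equivalents share a pitch class. Bbb is pitch class 9; F## is pitch class 7; Abb is pitch class 7.
F## and Abb share pitch class 7, while Bbb is pitch class 9.

Bbb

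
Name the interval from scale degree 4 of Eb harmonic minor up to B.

Scale degree 4 of Eb harmonic minor is Ab.
Ab up to B: letters A→B make it a second; 3 semitones makes it augmented.

augmented second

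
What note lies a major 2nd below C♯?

B

A second below C lands on the letter B.
A major second spans 2 semitones, so C# moves to pitch class 11. On the letter B that is B.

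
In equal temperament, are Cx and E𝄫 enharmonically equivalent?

Yes

C## = pitch class 2 and Ebb = pitch class 2 — the same pitch class, so they are enharmonic equivalents.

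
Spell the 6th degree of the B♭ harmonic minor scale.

Gb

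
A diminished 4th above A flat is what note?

Dbb

A up a perfect fourth is D, so the target letter is D.
From Ab, a diminished fourth is 4 semitones up: Dbb.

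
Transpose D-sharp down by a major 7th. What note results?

D down a major seventh is Eb, so the target letter is E.
From D#, a major seventh is 11 semitones down: E.

E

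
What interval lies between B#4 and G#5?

minor sixth

The letter names run B→G, a span of 5 letter steps, so the interval is some kind of sixth.
B# to G# is 8 semitones. A major sixth is 9, so 8 makes it minor.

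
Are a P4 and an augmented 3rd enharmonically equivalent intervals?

Yes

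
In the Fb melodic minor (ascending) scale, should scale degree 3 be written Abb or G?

Abb

Each scale degree takes a distinct letter name. Degree 3 of a scale on F must use the letter A.
Abb and G are enharmonically the same pitch, but only Abb uses the letter A, so it is the correct spelling here.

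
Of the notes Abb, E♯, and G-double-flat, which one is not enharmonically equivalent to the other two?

Abb

In 12-tone equal temperament, enharmonic equivalents share a pitch class. Abb is pitch class 7; E# is pitch class 5; Gbb is pitch class 5.
E# and Gbb share pitch class 5, while Abb is pitch class 7.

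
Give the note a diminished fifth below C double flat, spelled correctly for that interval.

C down a perfect fifth is F, so the target letter is F.
From Cbb, a diminished fifth is 6 semitones down: Fb.

Fb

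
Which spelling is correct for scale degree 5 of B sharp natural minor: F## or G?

Each scale degree takes a distinct letter name. Degree 5 of a scale on B must use the letter F.
F## and G are enharmonically the same pitch, but only F## uses the letter F, so it is the correct spelling here.

F##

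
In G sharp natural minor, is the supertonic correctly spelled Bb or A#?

Each scale degree takes a distinct letter name. Degree 2 of a scale on G must use the letter A.
A# and Bb are enharmonically the same pitch, but only A# uses the letter A, so it is the correct spelling here.

A#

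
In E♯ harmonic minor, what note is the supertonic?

The E# harmonic minor scale runs E# F## G# A# B# C# D##.
Degree 2 is F##.

F##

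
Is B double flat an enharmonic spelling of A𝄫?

Bbb is pitch class 9; Abb is pitch class 7.
The pitch classes differ (9 vs. 7), so they are not enharmonic equivalents.

No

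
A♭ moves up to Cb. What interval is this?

minor third

The letter names run A→C, a span of 2 letter steps, so the interval is some kind of third.
Ab to Cb is 3 semitones. A major third is 4, so 3 makes it minor.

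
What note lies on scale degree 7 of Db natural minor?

Cb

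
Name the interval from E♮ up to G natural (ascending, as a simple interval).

The letter names run E→G, a span of 2 letter steps, so the interval is some kind of third.
E to G is 3 semitones. A major third is 4, so 3 makes it minor.

minor third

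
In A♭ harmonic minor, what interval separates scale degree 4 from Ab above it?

perfect fifth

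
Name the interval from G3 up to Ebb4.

Counting letters G–A–B–C–D–E gives a sixth.
G→Ebb = 7 semitones, 2 narrower than the major sixth (9), so diminished.

diminished sixth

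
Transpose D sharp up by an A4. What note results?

A fourth above D lands on the letter G.
An augmented fourth spans 6 semitones, so D# moves to pitch class 9. On the letter G that is G##.

G##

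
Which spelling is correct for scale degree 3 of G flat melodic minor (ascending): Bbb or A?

Each scale degree takes a distinct letter name. Degree 3 of a scale on G must use the letter B.
Bbb and A are enharmonically the same pitch, but only Bbb uses the letter B, so it is the correct spelling here.

Bbb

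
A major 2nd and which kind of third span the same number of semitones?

diminished

A major second spans 2 semitones.
A third spanning 2 semitones is diminished (the major third is 4).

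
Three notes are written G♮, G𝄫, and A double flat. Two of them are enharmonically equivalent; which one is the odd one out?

Gbb

In 12-tone equal temperament, enharmonic equivalents share a pitch class. G is pitch class 7; Gbb is pitch class 5; Abb is pitch class 7.
G and Abb share pitch class 7, while Gbb is pitch class 5.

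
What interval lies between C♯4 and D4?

minor second

The letter names run C→D, a span of 1 letter step, so the interval is some kind of second.
C# to D is 1 semitone. A major second is 2, so 1 makes it minor.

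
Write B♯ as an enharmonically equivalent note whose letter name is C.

B# is pitch class 0. The letter C alone is pitch class 0.
Pitch class 0 on C needs no accidental: C.

C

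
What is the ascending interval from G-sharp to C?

The letter names run G→C, a span of 3 letter steps, so the interval is some kind of fourth.
G# to C is 4 semitones. A perfect fourth is 5, so 4 makes it diminished.

diminished fourth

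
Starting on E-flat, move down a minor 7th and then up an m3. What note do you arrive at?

Ab

A minor seventh down from Eb is F (letter F, 10 semitones down).
A minor third up from F is Ab (letter A, 3 semitones up).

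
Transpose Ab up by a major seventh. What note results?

A seventh above A lands on the letter G.
A major seventh spans 11 semitones, so Ab moves to pitch class 7. On the letter G that is G.

G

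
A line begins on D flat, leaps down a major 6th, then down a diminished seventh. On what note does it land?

G

A major sixth down from Db is Fb (letter F, 9 semitones down).
A diminished seventh down from Fb is G (letter G, 9 semitones down).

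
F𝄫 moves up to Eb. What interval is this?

Counting letters F–G–A–B–C–D–E gives a seventh.
Fbb→Eb = 12 semitones, 1 wider than the major seventh (11), so augmented.

augmented seventh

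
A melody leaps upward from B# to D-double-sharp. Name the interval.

The letter names run B→D, a span of 2 letter steps, so the interval is some kind of third.
B# to D## is 4 semitones. A major third is 4, so 4 makes it major.

major third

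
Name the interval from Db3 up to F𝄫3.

diminished third

Counting letters D–E–F gives a third.
Db→Fbb = 2 semitones, 2 narrower than the major third (4), so diminished.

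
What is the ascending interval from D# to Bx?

The letter names run D→B, a span of 5 letter steps, so the interval is some kind of sixth.
D# to B## is 10 semitones. A major sixth is 9, so 10 makes it augmented.

augmented sixth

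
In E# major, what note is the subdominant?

A#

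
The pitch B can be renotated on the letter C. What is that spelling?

Cb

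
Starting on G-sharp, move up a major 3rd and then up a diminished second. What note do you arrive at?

C

A major third up from G# is B# (letter B, 4 semitones up).
A diminished second up from B# is C (letter C, 0 semitones up).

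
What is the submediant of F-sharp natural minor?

D

Degree 6 takes the letter 5 steps above F, which is D.
In natural minor, degree 6 sits 8 semitones above the tonic. F# + 8 semitones is pitch class 2, spelled on D as D.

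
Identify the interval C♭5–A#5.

doubly augmented sixth

The letter names run C→A, a span of 5 letter steps, so the interval is some kind of sixth.
Cb to A# is 11 semitones. A major sixth is 9, so 11 makes it doubly augmented.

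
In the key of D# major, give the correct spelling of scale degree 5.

A#

Degree 5 takes the letter 4 steps above D, which is A.
In major, degree 5 sits 7 semitones above the tonic. D# + 7 semitones is pitch class 10, spelled on A as A#.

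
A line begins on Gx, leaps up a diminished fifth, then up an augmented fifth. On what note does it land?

A##

A diminished fifth up from G## is D# (letter D, 6 semitones up).
An augmented fifth up from D# is A## (letter A, 8 semitones up).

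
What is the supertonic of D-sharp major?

E#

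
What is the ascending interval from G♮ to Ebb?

diminished sixth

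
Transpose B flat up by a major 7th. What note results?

B up a major seventh is A#, so the target letter is A.
From Bb, a major seventh is 11 semitones up: A.

A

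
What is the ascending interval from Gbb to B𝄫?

major third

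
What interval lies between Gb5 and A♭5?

major second

Counting letters G–A gives a second.
Gb→Ab = 2 semitones, exactly the major second.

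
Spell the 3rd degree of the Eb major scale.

G

Degree 3 takes the letter 2 steps above E, which is G.
In major, degree 3 sits 4 semitones above the tonic. Eb + 4 semitones is pitch class 7, spelled on G as G.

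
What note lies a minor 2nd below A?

G#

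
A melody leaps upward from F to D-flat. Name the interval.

minor sixth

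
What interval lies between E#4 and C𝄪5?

major sixth

Counting letters E–F–G–A–B–C gives a sixth.
E#→C## = 9 semitones, exactly the major sixth.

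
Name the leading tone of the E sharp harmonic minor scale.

The E# harmonic minor scale runs E# F## G# A# B# C# D##.
Degree 7 is D##.

D##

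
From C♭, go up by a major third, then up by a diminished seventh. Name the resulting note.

Dbb

A major third up from Cb is Eb (letter E, 4 semitones up).
A diminished seventh up from Eb is Dbb (letter D, 9 semitones up).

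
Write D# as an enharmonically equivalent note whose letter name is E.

Eb

D# is pitch class 3. The letter E alone is pitch class 4.
To reach pitch class 3 from E requires an offset of -1 semitone, i.e. flat: Eb.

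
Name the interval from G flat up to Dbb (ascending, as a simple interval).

diminished fifth

Counting letters G–A–B–C–D gives a fifth.
Gb→Dbb = 6 semitones, 1 narrower than the perfect fifth (7), so diminished.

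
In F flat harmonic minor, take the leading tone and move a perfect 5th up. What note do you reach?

Bb

The leading tone of Fb harmonic minor is Eb.
A perfect fifth (7 semitones) above Eb lands on the letter B, giving Bb.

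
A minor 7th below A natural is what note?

B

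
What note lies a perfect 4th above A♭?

Db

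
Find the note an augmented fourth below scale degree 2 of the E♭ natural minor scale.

Cb

Scale degree 2 of Eb natural minor is F.
An augmented fourth (6 semitones) below F lands on the letter C, giving Cb.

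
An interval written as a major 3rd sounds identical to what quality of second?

A major third spans 4 semitones.
A second spanning 4 semitones is doubly augmented (the major second is 2).

doubly augmented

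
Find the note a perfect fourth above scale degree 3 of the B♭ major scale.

G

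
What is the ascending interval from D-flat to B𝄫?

minor sixth

The letter names run D→B, a span of 5 letter steps, so the interval is some kind of sixth.
Db to Bbb is 8 semitones. A major sixth is 9, so 8 makes it minor.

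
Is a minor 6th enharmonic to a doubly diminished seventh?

Yes

A minor sixth spans 8 semitones; a doubly diminished seventh spans 8.
They are enharmonically equivalent.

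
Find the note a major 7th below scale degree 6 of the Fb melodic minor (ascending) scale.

Ebb

Scale degree 6 of Fb melodic minor (ascending) is Db.
A major seventh (11 semitones) below Db lands on the letter E, giving Ebb.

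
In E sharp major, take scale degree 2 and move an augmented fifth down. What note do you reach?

Scale degree 2 of E# major is F##.
An augmented fifth (8 semitones) below F## lands on the letter B, giving B.

B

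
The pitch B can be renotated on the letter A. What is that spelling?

A##

Plain A sits 2 semitones below B, so on the letter A the same pitch needs a double sharp: A##.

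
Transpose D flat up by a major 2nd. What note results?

D up a major second is E, so the target letter is E.
From Db, a major second is 2 semitones up: Eb.

Eb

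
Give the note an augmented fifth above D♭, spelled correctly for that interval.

D up a perfect fifth is A, so the target letter is A.
From Db, an augmented fifth is 8 semitones up: A.

A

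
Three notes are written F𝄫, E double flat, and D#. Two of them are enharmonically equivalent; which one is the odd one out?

Ebb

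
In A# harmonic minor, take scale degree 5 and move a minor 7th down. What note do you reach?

F##

Scale degree 5 of A# harmonic minor is E#.
A minor seventh (10 semitones) below E# lands on the letter F, giving F##.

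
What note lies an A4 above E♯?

A##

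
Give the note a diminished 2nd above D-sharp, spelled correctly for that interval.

D up a major second is E, so the target letter is E.
From D#, a diminished second is 0 semitones up: Eb.

Eb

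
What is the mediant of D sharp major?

F##

Degree 3 takes the letter 2 steps above D, which is F.
In major, degree 3 sits 4 semitones above the tonic. D# + 4 semitones is pitch class 7, spelled on F as F##.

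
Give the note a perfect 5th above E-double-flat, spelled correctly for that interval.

E up a perfect fifth is B, so the target letter is B.
From Ebb, a perfect fifth is 7 semitones up: Bbb.

Bbb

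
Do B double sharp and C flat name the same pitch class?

No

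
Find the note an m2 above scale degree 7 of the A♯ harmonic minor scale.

Scale degree 7 of A# harmonic minor is G##.
A minor second (1 semitone) above G## lands on the letter A, giving A#.

A#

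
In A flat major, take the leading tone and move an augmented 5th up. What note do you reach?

The leading tone of Ab major is G.
An augmented fifth (8 semitones) above G lands on the letter D, giving D#.

D#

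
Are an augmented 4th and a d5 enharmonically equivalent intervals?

An augmented fourth spans 6 semitones; a diminished fifth spans 6.
They are enharmonically equivalent.

Yes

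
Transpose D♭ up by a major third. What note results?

F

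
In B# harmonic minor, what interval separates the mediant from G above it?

The mediant of B# harmonic minor is D#.
D# up to G: letters D→G make it a fourth; 4 semitones makes it diminished.

diminished fourth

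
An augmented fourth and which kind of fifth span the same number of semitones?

diminished

An augmented fourth spans 6 semitones.
A fifth spanning 6 semitones is diminished (the perfect fifth is 7).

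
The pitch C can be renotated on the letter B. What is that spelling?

B#

Plain B sits 1 semitone below C, so on the letter B the same pitch needs a sharp: B#.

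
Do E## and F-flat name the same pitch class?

Two spellings are enharmonically equivalent only if they share a pitch class.
Here E## → 6, Fb → 4; 4 ≠ 6, so they are not.

No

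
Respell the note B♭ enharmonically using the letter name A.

A#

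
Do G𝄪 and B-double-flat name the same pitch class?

G## = pitch class 9 and Bbb = pitch class 9 — the same pitch class, so they are enharmonic equivalents.

Yes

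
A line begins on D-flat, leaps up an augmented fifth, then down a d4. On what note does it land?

An augmented fifth up from Db is A (letter A, 8 semitones up).
A diminished fourth down from A is E# (letter E, 4 semitones down).

E#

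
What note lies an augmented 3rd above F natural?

A#

A third above F lands on the letter A.
An augmented third spans 5 semitones, so F moves to pitch class 10. On the letter A that is A#.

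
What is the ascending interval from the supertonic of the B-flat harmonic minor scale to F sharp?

The supertonic of Bb harmonic minor is C.
C up to F#: letters C→F make it a fourth; 6 semitones makes it augmented.

augmented fourth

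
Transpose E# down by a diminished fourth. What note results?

E down a perfect fourth is B, so the target letter is B.
From E#, a diminished fourth is 4 semitones down: B##.

B##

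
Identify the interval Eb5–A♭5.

The letter names run E→A, a span of 3 letter steps, so the interval is some kind of fourth.
Eb to Ab is 5 semitones. A perfect fourth is 5, so 5 makes it perfect.

perfect fourth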